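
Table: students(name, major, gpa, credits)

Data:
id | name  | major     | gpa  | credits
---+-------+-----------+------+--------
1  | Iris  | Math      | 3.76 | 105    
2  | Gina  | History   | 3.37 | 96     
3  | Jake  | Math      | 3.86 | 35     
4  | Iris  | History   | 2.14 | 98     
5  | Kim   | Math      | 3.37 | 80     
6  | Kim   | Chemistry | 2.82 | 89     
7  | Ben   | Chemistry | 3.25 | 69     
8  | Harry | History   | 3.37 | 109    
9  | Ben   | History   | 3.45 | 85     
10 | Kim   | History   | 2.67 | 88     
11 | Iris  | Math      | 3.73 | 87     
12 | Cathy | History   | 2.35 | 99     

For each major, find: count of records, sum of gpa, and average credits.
SELECT major,
       COUNT(*) as cnt,
       SUM(gpa) as total_gpa,
       AVG(credits) as avg_credits
FROM students
GROUP BY major

Result:
  Chemistry: 2 records, 6.07 total gpa, 79.00 avg credits
  History: 6 records, 17.35 total gpa, 95.83 avg credits
  Math: 4 records, 14.72 total gpa, 76.75 avg credits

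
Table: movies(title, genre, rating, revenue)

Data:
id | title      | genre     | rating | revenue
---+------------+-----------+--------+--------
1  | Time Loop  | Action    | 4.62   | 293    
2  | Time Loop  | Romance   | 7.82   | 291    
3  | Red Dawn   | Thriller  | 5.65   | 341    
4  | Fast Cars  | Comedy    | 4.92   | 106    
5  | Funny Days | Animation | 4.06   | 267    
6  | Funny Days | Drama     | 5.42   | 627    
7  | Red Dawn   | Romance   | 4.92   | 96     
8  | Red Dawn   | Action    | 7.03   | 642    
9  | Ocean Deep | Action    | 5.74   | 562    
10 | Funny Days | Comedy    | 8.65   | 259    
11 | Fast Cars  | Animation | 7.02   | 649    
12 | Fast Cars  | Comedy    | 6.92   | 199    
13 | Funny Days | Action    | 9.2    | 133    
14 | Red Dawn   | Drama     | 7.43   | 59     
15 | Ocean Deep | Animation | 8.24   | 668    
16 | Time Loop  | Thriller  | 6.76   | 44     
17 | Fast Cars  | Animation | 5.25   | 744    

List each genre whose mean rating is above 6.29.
SELECT genre, AVG(rating)
FROM movies
GROUP BY genre
HAVING AVG(rating) > 6.29

Result:
  Action: avg=6.65
  Comedy: avg=6.83
  Drama: avg=6.43
  Romance: avg=6.37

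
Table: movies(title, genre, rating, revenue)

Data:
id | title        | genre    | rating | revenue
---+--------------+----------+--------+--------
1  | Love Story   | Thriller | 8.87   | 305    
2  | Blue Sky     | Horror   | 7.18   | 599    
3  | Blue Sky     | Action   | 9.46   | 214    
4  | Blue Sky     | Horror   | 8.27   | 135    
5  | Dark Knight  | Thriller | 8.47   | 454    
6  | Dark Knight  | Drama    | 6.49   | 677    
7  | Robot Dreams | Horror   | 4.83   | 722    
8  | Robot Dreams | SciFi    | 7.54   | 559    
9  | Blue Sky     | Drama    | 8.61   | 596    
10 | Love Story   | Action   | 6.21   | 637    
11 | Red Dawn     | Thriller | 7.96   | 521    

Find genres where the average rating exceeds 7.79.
SELECT genre, AVG(rating)
FROM movies
GROUP BY genre
HAVING AVG(rating) > 7.79

Result:
  Action: avg=7.84
  Thriller: avg=8.43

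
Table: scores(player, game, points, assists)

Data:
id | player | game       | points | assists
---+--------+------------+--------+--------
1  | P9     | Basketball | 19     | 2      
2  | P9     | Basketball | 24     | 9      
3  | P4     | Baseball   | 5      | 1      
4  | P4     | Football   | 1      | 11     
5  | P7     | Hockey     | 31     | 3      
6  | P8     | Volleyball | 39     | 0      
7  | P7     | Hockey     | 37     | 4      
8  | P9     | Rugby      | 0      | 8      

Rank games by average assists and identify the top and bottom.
SELECT game, AVG(assists)
FROM scores
GROUP BY game
ORDER BY AVG(assists)

All groups:
  Volleyball: 0.00
  Baseball: 1.00
  Hockey: 3.50
  Basketball: 5.50
  Rugby: 8.00
  Football: 11.00

Highest: Football (11.00)
Lowest: Volleyball (0.00)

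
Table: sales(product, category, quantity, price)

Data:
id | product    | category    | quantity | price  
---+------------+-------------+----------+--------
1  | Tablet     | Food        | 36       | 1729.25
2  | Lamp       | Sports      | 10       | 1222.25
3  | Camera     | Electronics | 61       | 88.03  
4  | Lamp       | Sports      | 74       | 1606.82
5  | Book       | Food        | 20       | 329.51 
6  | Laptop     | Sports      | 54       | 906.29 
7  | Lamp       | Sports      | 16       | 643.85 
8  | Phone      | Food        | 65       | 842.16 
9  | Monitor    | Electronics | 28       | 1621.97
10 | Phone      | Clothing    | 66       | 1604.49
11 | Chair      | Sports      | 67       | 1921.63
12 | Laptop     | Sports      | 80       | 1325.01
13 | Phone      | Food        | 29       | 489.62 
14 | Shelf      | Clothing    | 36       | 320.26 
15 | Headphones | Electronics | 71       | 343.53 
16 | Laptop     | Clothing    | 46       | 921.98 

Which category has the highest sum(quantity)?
SELECT category, SUM(quantity) as val
FROM sales
GROUP BY category
ORDER BY val DESC
LIMIT 1

Result: Sports with sum(quantity) = 301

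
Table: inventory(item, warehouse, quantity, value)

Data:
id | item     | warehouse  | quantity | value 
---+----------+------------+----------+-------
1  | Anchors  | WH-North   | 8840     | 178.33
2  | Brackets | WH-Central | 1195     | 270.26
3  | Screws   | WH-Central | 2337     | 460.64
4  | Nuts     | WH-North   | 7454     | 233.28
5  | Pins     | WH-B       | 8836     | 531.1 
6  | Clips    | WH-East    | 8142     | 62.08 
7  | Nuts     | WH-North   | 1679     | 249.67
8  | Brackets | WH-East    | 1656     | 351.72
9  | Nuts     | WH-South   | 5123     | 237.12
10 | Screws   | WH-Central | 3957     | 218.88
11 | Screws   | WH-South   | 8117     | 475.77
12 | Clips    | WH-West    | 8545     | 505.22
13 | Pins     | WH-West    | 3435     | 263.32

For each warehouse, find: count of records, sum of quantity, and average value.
SELECT warehouse,
       COUNT(*) as cnt,
       SUM(quantity) as total_quantity,
       AVG(value) as avg_value
FROM inventory
GROUP BY warehouse

Result:
  WH-B: 1 records, 8836 total quantity, 531.10 avg value
  WH-Central: 3 records, 7489 total quantity, 316.59 avg value
  WH-East: 2 records, 9798 total quantity, 206.90 avg value
  WH-North: 3 records, 17973 total quantity, 220.43 avg value
  WH-South: 2 records, 13240 total quantity, 356.45 avg value
  WH-West: 2 records, 11980 total quantity, 384.27 avg value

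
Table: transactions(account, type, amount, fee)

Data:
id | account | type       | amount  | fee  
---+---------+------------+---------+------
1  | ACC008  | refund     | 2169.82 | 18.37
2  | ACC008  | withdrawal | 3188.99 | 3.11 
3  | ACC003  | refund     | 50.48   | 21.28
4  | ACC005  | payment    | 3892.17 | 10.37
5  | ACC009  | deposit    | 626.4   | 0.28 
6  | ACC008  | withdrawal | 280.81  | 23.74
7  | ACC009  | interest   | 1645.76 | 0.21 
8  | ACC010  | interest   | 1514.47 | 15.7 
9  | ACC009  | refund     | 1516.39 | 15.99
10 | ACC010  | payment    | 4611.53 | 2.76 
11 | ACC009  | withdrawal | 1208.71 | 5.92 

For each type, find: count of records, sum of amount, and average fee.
SELECT type,
       COUNT(*) as cnt,
       SUM(amount) as total_amount,
       AVG(fee) as avg_fee
FROM transactions
GROUP BY type

Result:
  deposit: 1 records, 626.40 total amount, 0.28 avg fee
  interest: 2 records, 3160.23 total amount, 7.96 avg fee
  payment: 2 records, 8503.70 total amount, 6.57 avg fee
  refund: 3 records, 3736.69 total amount, 18.55 avg fee
  withdrawal: 3 records, 4678.51 total amount, 10.92 avg fee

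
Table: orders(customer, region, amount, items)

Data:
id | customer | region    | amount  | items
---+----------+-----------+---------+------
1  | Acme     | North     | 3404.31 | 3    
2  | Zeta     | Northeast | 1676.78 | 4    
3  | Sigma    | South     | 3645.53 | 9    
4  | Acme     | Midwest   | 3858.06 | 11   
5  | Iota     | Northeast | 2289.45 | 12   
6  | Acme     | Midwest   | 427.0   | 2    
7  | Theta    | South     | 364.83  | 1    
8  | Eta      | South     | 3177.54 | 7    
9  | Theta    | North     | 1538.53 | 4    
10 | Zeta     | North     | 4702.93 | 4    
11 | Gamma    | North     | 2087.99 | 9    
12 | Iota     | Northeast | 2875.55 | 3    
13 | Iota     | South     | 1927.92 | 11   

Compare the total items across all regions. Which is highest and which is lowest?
SELECT region, SUM(items)
FROM orders
GROUP BY region
ORDER BY SUM(items)

All groups:
  Midwest: 13
  Northeast: 19
  North: 20
  South: 28

Highest: South (28)
Lowest: Midwest (13)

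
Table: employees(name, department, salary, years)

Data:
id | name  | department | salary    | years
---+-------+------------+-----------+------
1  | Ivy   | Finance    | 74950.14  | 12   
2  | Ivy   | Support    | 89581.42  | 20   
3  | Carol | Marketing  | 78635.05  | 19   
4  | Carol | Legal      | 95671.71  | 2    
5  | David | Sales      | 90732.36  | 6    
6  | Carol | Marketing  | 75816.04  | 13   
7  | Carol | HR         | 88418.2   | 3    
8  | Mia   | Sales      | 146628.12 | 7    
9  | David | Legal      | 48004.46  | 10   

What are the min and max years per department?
SELECT department, MIN(years), MAX(years)
FROM employees
GROUP BY department

Result:
  Finance: min=12, max=12
  HR: min=3, max=3
  Legal: min=2, max=10
  Marketing: min=13, max=19
  Sales: min=6, max=7
  Support: min=20, max=20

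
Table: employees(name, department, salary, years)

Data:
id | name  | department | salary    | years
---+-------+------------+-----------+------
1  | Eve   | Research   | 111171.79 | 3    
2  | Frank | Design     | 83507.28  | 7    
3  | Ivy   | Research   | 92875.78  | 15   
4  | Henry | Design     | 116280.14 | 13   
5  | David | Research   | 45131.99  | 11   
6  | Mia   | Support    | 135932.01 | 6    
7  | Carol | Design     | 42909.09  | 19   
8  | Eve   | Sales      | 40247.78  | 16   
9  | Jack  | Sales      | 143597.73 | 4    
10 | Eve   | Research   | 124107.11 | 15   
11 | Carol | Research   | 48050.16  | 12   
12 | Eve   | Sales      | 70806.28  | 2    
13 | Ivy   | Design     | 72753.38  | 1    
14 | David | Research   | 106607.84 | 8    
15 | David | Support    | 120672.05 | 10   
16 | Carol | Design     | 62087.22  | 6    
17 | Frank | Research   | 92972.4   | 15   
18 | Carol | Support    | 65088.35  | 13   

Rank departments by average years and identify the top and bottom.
SELECT department, AVG(years)
FROM employees
GROUP BY department
ORDER BY AVG(years)

All groups:
  Sales: 7.33
  Design: 9.20
  Support: 9.67
  Research: 11.29

Highest: Research (11.29)
Lowest: Sales (7.33)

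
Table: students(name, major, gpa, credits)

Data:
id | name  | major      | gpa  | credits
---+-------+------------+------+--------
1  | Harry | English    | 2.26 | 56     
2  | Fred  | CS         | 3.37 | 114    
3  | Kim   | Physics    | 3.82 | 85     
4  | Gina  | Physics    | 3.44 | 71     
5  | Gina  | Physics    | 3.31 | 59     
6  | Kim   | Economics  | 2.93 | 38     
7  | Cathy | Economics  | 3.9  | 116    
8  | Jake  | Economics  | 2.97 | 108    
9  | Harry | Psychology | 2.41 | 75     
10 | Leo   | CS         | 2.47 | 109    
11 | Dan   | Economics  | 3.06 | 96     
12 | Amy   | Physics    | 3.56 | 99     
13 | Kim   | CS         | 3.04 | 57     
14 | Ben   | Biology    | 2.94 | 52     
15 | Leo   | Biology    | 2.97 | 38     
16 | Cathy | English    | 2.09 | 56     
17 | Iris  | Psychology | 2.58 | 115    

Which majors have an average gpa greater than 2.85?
SELECT major, AVG(gpa)
FROM students
GROUP BY major
HAVING AVG(gpa) > 2.85

Result:
  Biology: avg=2.96
  CS: avg=2.96
  Economics: avg=3.22
  Physics: avg=3.53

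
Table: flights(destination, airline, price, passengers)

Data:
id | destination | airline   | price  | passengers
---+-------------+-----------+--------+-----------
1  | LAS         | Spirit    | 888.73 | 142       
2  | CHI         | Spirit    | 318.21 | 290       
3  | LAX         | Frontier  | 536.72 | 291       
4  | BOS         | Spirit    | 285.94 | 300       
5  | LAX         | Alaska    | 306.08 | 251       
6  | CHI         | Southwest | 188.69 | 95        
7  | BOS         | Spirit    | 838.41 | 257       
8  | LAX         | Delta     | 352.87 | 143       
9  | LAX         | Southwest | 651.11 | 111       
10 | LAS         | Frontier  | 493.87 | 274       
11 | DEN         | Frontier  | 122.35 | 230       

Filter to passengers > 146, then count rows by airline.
SELECT airline, COUNT(*)
FROM flights
WHERE passengers > 146
GROUP BY airline

Note: WHERE filters rows before grouping.

Result:
  Alaska: 1
  Frontier: 3
  Spirit: 3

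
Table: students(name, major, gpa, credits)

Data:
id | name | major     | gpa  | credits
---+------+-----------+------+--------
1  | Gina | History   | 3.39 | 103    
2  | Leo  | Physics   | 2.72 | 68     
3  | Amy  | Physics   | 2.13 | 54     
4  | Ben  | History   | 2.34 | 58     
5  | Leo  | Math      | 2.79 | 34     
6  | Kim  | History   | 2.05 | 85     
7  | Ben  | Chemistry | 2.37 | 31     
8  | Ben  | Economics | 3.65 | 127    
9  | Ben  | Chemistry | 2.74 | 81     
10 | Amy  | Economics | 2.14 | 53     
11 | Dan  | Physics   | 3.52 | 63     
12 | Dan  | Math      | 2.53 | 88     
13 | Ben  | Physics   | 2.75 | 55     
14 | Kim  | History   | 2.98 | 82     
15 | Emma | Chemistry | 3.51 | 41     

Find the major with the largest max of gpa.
SELECT major, MAX(gpa) as val
FROM students
GROUP BY major
ORDER BY val DESC
LIMIT 1

Result: Economics with max(gpa) = 3.65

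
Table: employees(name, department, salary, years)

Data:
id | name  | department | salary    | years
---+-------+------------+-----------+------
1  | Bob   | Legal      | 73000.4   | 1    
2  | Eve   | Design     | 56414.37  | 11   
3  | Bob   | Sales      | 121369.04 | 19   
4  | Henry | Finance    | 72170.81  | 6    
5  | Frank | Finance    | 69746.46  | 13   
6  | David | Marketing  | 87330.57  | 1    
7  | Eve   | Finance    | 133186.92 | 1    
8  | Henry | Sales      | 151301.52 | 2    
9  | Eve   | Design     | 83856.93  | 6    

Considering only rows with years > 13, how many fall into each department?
SELECT department, COUNT(*)
FROM employees
WHERE years > 13
GROUP BY department

Note: WHERE filters rows before grouping.

Result:
  Sales: 1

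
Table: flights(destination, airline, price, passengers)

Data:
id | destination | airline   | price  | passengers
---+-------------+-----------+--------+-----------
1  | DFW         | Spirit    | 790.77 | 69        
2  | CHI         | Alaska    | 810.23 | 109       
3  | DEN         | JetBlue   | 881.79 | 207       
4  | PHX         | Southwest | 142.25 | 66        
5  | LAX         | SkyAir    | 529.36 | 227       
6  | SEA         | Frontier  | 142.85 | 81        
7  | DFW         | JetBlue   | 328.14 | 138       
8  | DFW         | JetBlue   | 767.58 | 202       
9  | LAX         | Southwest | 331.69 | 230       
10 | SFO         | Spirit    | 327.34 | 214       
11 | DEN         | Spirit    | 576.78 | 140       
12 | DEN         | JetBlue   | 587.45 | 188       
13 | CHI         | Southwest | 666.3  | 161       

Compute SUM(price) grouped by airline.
SELECT airline, SUM(price) as result
FROM flights
GROUP BY airline

Result:
  Alaska: 810.23
  Frontier: 142.85
  JetBlue: 2564.96
  SkyAir: 529.36
  Southwest: 1140.24
  Spirit: 1694.89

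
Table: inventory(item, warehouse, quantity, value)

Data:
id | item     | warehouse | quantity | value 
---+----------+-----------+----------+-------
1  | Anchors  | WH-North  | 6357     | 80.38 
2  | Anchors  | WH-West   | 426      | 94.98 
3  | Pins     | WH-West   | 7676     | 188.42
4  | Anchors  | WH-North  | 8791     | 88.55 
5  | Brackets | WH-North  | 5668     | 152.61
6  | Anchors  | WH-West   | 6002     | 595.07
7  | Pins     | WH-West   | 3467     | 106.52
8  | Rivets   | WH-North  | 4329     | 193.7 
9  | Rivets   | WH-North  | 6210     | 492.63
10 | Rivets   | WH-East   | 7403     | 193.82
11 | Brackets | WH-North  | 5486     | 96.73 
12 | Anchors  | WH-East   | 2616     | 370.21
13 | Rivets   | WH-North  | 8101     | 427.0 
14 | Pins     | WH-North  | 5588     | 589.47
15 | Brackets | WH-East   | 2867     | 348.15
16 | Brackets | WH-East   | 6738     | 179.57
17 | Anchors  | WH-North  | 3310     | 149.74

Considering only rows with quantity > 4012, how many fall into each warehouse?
SELECT warehouse, COUNT(*)
FROM inventory
WHERE quantity > 4012
GROUP BY warehouse

Note: WHERE filters rows before grouping.

Result:
  WH-East: 2
  WH-North: 8
  WH-West: 2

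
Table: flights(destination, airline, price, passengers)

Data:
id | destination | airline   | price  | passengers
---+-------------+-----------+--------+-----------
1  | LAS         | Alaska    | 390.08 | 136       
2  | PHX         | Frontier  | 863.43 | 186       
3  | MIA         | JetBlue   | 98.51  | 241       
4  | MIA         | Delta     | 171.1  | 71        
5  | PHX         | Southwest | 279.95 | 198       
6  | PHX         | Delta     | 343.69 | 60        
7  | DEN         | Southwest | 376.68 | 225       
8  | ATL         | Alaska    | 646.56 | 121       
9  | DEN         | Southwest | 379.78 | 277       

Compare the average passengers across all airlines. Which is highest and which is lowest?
SELECT airline, AVG(passengers)
FROM flights
GROUP BY airline
ORDER BY AVG(passengers)

All groups:
  Delta: 65.50
  Alaska: 128.50
  Frontier: 186.00
  Southwest: 233.33
  JetBlue: 241.00

Highest: JetBlue (241.00)
Lowest: Delta (65.50)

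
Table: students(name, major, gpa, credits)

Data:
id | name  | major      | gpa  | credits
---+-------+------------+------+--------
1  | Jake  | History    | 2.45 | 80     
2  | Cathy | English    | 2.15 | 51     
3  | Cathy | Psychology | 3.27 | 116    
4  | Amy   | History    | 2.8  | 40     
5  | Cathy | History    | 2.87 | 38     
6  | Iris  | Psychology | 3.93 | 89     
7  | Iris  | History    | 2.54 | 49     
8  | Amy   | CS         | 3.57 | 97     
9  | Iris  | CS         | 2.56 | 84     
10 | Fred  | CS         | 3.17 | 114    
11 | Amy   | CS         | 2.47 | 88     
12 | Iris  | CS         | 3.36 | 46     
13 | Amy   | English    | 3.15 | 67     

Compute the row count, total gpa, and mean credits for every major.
SELECT major,
       COUNT(*) as cnt,
       SUM(gpa) as total_gpa,
       AVG(credits) as avg_credits
FROM students
GROUP BY major

Result:
  CS: 5 records, 15.13 total gpa, 85.80 avg credits
  English: 2 records, 5.30 total gpa, 59.00 avg credits
  History: 4 records, 10.66 total gpa, 51.75 avg credits
  Psychology: 2 records, 7.20 total gpa, 102.50 avg credits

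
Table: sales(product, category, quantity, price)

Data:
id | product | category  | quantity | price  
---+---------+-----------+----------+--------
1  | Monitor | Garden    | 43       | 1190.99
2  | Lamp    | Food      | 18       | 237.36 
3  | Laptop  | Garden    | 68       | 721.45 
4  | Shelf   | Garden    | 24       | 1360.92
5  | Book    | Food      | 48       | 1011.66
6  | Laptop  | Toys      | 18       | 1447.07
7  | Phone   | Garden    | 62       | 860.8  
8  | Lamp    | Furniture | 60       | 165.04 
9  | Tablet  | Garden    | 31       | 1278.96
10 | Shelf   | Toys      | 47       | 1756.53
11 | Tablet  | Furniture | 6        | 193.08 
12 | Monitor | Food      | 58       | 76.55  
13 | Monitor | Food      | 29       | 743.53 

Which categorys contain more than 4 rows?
SELECT category, COUNT(*) as cnt
FROM sales
GROUP BY category
HAVING COUNT(*) > 4

Result:
  Garden: 5

Note: HAVING filters groups after aggregation, WHERE filters rows before.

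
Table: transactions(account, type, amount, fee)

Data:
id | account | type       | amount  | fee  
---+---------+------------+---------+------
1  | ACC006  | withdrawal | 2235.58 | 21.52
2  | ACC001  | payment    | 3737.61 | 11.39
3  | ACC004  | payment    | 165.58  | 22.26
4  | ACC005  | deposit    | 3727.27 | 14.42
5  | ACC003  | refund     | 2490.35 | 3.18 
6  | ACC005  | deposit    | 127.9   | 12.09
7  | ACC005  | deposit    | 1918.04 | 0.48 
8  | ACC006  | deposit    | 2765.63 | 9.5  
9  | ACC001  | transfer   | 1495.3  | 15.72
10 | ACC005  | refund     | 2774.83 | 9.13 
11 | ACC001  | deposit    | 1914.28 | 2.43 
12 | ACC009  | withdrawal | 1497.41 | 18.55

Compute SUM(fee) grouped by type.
SELECT type, SUM(fee) as result
FROM transactions
GROUP BY type

Result:
  deposit: 38.92
  payment: 33.65
  refund: 12.31
  transfer: 15.72
  withdrawal: 40.07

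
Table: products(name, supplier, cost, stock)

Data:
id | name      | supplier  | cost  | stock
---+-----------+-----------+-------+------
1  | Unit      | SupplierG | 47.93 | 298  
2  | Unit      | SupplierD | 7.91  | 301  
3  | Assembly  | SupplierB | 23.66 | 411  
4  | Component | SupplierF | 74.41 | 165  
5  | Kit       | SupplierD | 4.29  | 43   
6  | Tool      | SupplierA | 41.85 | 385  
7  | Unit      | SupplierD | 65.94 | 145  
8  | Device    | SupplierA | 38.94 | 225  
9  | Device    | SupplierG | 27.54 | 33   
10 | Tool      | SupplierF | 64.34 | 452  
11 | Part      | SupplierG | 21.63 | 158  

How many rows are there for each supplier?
SELECT supplier, COUNT(*) as count
FROM products
GROUP BY supplier

Result:
  SupplierA: 2
  SupplierB: 1
  SupplierD: 3
  SupplierF: 2
  SupplierG: 3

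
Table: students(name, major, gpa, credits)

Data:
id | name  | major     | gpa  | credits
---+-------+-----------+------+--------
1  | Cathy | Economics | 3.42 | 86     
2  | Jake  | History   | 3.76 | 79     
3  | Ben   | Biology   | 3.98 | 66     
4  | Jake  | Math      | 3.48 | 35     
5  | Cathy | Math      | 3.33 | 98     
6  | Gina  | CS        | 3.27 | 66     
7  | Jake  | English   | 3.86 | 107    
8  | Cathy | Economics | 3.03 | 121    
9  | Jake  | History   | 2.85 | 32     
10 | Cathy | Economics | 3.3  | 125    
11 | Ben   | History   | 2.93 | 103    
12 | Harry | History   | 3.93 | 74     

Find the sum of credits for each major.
SELECT major, SUM(credits) as result
FROM students
GROUP BY major

Result:
  Biology: 66
  CS: 66
  Economics: 332
  English: 107
  History: 288
  Math: 133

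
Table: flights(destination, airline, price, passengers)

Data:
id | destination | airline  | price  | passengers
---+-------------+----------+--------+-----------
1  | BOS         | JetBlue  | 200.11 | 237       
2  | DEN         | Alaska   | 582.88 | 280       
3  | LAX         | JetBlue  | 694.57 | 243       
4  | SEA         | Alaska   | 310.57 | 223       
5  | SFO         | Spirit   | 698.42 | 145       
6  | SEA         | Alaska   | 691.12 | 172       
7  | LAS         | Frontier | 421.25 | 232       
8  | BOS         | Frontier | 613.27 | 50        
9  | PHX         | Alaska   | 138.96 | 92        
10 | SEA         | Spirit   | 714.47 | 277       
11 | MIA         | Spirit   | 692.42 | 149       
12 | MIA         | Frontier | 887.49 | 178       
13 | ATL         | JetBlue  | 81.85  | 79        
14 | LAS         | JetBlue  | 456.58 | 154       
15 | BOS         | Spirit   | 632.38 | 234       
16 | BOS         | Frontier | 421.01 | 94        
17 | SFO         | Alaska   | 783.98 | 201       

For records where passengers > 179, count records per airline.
SELECT airline, COUNT(*)
FROM flights
WHERE passengers > 179
GROUP BY airline

Note: WHERE filters rows before grouping.

Result:
  Alaska: 3
  Frontier: 1
  JetBlue: 2
  Spirit: 2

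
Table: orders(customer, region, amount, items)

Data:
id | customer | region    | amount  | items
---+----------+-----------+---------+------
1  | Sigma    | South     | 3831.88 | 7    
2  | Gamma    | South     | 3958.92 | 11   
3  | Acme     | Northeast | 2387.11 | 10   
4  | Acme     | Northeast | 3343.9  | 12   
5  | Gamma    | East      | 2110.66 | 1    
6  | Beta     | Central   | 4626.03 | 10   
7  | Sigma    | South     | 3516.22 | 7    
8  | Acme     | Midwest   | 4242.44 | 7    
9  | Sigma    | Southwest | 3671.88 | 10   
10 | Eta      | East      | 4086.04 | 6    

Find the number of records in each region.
SELECT region, COUNT(*) as count
FROM orders
GROUP BY region

Result:
  Central: 1
  East: 2
  Midwest: 1
  Northeast: 2
  South: 3
  Southwest: 1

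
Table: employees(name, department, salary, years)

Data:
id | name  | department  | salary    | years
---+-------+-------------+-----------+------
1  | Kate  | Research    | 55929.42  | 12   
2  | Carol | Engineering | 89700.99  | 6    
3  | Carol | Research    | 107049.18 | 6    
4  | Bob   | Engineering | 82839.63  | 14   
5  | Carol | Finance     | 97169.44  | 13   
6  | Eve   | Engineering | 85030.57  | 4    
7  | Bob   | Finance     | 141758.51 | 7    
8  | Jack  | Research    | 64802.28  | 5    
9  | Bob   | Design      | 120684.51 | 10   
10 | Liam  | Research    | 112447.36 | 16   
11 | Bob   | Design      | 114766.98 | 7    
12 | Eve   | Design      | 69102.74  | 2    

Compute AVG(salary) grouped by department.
SELECT department, AVG(salary) as result
FROM employees
GROUP BY department

Result:
  Design: 101518.08
  Engineering: 85857.06
  Finance: 119463.98
  Research: 85057.06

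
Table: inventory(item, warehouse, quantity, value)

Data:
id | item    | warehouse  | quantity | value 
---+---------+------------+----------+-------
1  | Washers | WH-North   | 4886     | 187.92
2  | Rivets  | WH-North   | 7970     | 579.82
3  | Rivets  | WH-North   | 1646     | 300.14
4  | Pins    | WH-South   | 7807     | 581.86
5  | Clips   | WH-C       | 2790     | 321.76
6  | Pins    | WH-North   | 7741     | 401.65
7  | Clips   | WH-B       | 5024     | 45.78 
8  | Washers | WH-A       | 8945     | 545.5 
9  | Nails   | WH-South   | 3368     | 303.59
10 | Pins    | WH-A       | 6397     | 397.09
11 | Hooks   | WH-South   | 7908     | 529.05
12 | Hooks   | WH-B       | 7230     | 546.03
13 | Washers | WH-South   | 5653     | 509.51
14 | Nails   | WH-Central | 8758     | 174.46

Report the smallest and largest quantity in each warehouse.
SELECT warehouse, MIN(quantity), MAX(quantity)
FROM inventory
GROUP BY warehouse

Result:
  WH-A: min=6397, max=8945
  WH-B: min=5024, max=7230
  WH-C: min=2790, max=2790
  WH-Central: min=8758, max=8758
  WH-North: min=1646, max=7970
  WH-South: min=3368, max=7908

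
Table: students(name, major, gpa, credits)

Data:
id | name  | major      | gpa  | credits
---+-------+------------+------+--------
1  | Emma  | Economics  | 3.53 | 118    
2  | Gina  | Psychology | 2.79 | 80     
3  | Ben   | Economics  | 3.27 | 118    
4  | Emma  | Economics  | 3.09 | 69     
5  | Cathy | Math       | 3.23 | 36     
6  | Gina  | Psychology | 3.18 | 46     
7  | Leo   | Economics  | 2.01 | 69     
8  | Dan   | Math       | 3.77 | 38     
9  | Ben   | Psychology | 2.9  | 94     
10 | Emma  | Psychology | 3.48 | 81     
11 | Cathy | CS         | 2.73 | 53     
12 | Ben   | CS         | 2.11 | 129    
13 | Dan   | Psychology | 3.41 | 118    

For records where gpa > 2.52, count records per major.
SELECT major, COUNT(*)
FROM students
WHERE gpa > 2.52
GROUP BY major

Note: WHERE filters rows before grouping.

Result:
  CS: 1
  Economics: 3
  Math: 2
  Psychology: 5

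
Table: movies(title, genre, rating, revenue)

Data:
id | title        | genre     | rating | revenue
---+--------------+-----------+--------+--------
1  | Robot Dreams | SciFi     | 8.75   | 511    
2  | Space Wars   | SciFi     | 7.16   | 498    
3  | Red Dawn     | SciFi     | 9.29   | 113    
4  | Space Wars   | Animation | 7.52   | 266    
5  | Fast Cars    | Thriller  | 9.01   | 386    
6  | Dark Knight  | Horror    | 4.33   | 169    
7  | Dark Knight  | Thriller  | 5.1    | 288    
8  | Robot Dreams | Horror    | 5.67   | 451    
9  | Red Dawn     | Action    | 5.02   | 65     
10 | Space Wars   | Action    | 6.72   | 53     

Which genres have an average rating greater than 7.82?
SELECT genre, AVG(rating)
FROM movies
GROUP BY genre
HAVING AVG(rating) > 7.82

Result:
  SciFi: avg=8.40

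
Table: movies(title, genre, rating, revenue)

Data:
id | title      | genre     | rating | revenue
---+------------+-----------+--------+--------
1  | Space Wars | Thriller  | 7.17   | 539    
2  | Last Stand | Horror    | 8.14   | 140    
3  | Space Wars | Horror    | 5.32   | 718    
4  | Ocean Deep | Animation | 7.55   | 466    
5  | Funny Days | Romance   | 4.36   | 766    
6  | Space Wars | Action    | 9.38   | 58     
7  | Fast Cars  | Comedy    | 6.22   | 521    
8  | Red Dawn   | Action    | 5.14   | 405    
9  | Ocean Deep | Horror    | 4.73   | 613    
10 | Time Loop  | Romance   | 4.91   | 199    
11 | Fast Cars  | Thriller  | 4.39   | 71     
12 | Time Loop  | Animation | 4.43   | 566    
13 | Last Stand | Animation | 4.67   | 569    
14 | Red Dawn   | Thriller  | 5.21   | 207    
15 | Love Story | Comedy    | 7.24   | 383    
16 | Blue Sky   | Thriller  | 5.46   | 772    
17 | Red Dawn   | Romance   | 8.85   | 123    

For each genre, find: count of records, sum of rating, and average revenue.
SELECT genre,
       COUNT(*) as cnt,
       SUM(rating) as total_rating,
       AVG(revenue) as avg_revenue
FROM movies
GROUP BY genre

Result:
  Action: 2 records, 14.52 total rating, 231.50 avg revenue
  Animation: 3 records, 16.65 total rating, 533.67 avg revenue
  Comedy: 2 records, 13.46 total rating, 452.00 avg revenue
  Horror: 3 records, 18.19 total rating, 490.33 avg revenue
  Romance: 3 records, 18.12 total rating, 362.67 avg revenue
  Thriller: 4 records, 22.23 total rating, 397.25 avg revenue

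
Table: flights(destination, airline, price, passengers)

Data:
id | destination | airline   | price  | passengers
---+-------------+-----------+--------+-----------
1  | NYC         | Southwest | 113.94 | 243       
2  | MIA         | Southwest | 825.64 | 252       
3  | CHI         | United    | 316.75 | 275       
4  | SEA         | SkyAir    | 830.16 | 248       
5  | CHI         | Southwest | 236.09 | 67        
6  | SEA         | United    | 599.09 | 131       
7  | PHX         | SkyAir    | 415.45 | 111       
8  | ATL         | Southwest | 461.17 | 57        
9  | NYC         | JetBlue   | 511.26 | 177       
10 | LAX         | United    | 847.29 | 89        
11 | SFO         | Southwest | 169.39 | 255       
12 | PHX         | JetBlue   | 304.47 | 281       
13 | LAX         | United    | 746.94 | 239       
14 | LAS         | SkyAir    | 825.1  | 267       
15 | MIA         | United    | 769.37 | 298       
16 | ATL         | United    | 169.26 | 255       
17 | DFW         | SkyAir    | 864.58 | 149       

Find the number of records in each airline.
SELECT airline, COUNT(*) as count
FROM flights
GROUP BY airline

Result:
  JetBlue: 2
  SkyAir: 4
  Southwest: 5
  United: 6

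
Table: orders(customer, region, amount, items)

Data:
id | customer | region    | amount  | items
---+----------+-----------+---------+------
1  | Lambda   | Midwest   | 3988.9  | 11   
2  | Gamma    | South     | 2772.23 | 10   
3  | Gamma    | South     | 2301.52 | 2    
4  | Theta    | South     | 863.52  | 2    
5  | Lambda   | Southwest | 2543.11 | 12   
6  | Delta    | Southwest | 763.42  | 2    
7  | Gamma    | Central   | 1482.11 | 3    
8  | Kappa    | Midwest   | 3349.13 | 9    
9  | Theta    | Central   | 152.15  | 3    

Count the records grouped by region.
SELECT region, COUNT(*) as count
FROM orders
GROUP BY region

Result:
  Central: 2
  Midwest: 2
  South: 3
  Southwest: 2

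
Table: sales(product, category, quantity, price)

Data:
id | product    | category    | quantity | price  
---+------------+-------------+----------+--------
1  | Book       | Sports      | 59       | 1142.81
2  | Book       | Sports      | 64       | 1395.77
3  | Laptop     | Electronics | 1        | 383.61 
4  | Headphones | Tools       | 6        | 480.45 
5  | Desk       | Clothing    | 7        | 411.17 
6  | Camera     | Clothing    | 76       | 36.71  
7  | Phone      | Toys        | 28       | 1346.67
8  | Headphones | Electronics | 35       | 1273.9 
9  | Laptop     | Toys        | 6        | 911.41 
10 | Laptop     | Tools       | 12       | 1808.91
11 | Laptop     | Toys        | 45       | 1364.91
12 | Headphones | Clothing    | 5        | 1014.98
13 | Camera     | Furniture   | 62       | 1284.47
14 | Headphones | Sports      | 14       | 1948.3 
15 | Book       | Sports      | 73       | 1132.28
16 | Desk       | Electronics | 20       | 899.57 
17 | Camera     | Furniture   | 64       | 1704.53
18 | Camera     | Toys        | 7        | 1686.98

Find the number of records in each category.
SELECT category, COUNT(*) as count
FROM sales
GROUP BY category

Result:
  Clothing: 3
  Electronics: 3
  Furniture: 2
  Sports: 4
  Tools: 2
  Toys: 4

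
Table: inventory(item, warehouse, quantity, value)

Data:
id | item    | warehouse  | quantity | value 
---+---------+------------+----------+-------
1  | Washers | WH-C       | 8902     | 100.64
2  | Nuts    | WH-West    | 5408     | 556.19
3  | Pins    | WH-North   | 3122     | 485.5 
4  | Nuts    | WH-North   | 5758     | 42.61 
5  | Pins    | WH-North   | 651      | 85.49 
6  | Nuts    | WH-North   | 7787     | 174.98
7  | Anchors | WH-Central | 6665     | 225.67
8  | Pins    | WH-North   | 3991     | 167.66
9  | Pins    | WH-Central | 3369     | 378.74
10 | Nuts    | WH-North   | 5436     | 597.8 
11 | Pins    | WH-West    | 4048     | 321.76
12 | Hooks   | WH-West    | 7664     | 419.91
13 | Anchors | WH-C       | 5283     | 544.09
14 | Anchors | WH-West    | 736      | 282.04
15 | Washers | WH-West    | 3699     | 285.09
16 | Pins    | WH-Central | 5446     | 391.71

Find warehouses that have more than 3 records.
SELECT warehouse, COUNT(*) as cnt
FROM inventory
GROUP BY warehouse
HAVING COUNT(*) > 3

Result:
  WH-North: 6
  WH-West: 5

Note: HAVING filters groups after aggregation, WHERE filters rows before.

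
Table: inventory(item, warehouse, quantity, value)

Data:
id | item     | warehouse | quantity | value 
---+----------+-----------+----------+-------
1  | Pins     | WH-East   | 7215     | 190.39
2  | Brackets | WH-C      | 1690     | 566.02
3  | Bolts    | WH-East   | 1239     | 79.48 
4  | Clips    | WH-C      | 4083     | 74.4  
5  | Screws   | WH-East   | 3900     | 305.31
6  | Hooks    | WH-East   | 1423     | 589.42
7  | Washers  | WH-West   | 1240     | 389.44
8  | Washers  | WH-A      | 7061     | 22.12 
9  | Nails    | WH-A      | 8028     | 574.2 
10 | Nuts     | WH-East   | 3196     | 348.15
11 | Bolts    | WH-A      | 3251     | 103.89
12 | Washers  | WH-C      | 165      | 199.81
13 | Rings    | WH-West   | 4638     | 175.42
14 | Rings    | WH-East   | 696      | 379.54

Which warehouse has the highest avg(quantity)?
SELECT warehouse, AVG(quantity) as val
FROM inventory
GROUP BY warehouse
ORDER BY val DESC
LIMIT 1

Result: WH-A with avg(quantity) = 6113.33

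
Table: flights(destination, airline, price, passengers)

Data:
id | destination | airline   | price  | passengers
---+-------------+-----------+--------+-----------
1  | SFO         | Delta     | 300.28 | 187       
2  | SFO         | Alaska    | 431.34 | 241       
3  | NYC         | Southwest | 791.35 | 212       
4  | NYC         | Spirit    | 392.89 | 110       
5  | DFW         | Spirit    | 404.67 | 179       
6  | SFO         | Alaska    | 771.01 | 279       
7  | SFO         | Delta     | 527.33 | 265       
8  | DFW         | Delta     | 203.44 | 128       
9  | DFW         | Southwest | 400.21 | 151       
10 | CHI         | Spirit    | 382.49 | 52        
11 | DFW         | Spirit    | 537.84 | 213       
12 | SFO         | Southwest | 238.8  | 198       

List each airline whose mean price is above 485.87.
SELECT airline, AVG(price)
FROM flights
GROUP BY airline
HAVING AVG(price) > 485.87

Result:
  Alaska: avg=601.18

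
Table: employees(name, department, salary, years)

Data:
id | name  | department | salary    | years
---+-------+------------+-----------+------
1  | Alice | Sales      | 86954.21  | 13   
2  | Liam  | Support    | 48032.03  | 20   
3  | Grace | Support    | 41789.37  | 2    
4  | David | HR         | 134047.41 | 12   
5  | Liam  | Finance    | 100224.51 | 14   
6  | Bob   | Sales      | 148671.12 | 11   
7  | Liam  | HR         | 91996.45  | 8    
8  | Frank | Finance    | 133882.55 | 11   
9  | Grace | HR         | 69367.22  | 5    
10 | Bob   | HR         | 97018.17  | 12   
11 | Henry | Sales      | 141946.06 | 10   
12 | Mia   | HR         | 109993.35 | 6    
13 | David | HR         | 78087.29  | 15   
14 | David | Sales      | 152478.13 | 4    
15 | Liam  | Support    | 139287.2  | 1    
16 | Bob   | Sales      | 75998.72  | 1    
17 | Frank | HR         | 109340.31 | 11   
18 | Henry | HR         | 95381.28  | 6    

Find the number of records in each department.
SELECT department, COUNT(*) as count
FROM employees
GROUP BY department

Result:
  Finance: 2
  HR: 8
  Sales: 5
  Support: 3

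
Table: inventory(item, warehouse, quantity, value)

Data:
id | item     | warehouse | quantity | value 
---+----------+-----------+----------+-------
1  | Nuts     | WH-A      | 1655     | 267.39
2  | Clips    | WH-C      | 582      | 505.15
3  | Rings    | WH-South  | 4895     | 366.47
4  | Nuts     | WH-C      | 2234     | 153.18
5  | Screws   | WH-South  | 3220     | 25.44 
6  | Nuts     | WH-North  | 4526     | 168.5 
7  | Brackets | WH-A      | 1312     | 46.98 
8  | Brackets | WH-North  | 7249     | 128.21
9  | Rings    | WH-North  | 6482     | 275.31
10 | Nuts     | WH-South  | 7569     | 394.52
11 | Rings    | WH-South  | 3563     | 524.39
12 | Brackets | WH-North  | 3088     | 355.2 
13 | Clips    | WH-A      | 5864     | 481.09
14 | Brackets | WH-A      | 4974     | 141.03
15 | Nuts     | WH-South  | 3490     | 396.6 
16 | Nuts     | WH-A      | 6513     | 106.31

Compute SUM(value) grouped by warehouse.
SELECT warehouse, SUM(value) as result
FROM inventory
GROUP BY warehouse

Result:
  WH-A: 1042.80
  WH-C: 658.33
  WH-North: 927.22
  WH-South: 1707.42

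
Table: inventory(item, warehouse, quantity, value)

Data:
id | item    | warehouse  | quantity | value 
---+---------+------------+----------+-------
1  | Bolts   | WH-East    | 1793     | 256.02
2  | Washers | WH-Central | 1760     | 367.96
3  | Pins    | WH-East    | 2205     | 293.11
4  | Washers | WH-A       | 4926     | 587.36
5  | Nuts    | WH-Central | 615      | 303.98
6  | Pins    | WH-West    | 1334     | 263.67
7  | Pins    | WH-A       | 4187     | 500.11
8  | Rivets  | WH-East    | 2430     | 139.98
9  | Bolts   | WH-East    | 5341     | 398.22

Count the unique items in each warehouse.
SELECT warehouse, COUNT(DISTINCT item)
FROM inventory
GROUP BY warehouse

Result:
  WH-A: 2 distinct
  WH-Central: 2 distinct
  WH-East: 3 distinct
  WH-West: 1 distinct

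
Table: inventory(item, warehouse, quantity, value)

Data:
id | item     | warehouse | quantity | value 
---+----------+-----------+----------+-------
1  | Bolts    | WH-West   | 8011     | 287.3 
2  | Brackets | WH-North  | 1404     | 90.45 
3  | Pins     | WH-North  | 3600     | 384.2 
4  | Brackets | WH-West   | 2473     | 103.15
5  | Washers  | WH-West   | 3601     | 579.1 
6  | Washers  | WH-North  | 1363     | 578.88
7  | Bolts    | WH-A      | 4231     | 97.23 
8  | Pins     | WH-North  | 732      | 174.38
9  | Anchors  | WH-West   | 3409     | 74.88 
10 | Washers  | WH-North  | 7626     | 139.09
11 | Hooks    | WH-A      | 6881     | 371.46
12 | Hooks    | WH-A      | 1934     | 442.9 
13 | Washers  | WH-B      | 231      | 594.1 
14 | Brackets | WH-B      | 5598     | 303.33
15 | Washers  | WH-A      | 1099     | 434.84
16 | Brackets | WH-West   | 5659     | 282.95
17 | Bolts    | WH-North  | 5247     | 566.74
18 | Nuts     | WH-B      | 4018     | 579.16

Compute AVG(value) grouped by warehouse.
SELECT warehouse, AVG(value) as result
FROM inventory
GROUP BY warehouse

Result:
  WH-A: 336.61
  WH-B: 492.20
  WH-North: 322.29
  WH-West: 265.48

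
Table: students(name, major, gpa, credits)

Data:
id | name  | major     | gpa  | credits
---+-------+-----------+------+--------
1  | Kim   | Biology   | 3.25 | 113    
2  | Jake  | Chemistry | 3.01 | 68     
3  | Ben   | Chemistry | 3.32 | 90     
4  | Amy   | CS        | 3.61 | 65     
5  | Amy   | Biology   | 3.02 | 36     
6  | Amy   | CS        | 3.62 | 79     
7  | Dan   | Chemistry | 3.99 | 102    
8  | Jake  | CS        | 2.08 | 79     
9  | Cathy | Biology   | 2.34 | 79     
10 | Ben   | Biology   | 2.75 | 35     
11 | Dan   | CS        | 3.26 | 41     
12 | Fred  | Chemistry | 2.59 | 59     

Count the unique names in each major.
SELECT major, COUNT(DISTINCT name)
FROM students
GROUP BY major

Result:
  Biology: 4 distinct
  CS: 3 distinct
  Chemistry: 4 distinct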